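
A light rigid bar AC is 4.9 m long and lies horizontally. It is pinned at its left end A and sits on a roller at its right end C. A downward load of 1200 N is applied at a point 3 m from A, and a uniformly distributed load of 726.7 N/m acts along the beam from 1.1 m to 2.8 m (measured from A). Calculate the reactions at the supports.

Resultant of the distributed load: 726.7 × 1.7 = 1235.39 N at 1.95 m from A.
ΣM about A: C_y·4.9 − 1200·3 − (726.7·1.7)·1.95 = 0 → C_y = 6009.0105/4.9 = 1226.33 ≈ 1226 N.
ΣF_y = 0: A_y + 1226.33 − 1200 − 726.7·1.7 = 0 → A_y = 1209 N.
ΣF_x = 0: no horizontal applied forces, so A_x = 0.

A_x = 0, A_y = 1209 N, C_y = 1226 N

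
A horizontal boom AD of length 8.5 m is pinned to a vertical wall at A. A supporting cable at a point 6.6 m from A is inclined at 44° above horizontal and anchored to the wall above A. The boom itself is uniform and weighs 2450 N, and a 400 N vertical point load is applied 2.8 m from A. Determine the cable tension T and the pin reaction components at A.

T = 2515 N, A_x = 1809 N, A_y = 1103 N

ΣM about A: T·sin44°·6.6 − 2450·4.25 − 400·2.8 = 0 → T = 11532.5/(6.6·0.694658) = 2515.41 ≈ 2515 N.
ΣF_x = 0: A_x − T·cos44° = 0 → A_x = 2515.41 × 0.71934 = 1809 N.
ΣF_y = 0: A_y + T·sin44° − 2450 − 400 = 0 → A_y = 2850 − 2515.41 × 0.694658 = 1103 N.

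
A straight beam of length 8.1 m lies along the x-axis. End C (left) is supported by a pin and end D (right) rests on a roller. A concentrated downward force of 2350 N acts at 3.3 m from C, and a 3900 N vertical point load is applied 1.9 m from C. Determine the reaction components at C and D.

C_x = 0, C_y = 4378 N, D_y = 1872 N

ΣM about C: D_y·8.1 − 2350·3.3 − 3900·1.9 = 0 → D_y = 15165/8.1 = 1872.22 ≈ 1872 N.
ΣF_y = 0: C_y + 1872.22 − 2350 − 3900 = 0 → C_y = 4378 N.
ΣF_x = 0: no horizontal applied forces, so C_x = 0.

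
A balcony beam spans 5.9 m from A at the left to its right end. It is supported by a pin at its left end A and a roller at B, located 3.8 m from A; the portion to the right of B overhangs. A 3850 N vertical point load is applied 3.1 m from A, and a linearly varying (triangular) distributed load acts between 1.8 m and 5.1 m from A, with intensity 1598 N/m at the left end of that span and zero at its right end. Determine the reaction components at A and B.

Resultant of the triangular load: ½ × 1598 × 3.3 = 2636.7 N, acting at 2.9 m from A (one-third of the span from the peak).
Moments about A: B_y·3.8 − 3850·3.1 − (½·1598·3.3)·2.9 = 0 → B_y = 19581.43/3.8 = 5153.01 ≈ 5153 N.
ΣF_y = 0: A_y + 5153.01 − 3850 − ½·1598·3.3 = 0 → A_y = 1334 N.
ΣF_x = 0: no horizontal applied forces, so A_x = 0.

A_x = 0, A_y = 1334 N, B_y = 5153 N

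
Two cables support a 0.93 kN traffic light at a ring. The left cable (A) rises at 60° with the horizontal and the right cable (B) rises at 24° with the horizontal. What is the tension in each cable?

T_A = 0.8543 kN, T_B = 0.4676 kN

ΣF_x = 0: −T_A·cos60° + T_B·cos24° = 0 → T_B = 0.547318·T_A.
ΣF_y = 0: T_A·sin60° + T_B·sin24° = 0.93.
Substitute: T_A·(0.866025 + 0.547318·0.406737) = 0.93 → T_A = 0.854277 ≈ 0.8543 kN.
Then T_B = 0.547318 × 0.854277 = 0.4676 kN.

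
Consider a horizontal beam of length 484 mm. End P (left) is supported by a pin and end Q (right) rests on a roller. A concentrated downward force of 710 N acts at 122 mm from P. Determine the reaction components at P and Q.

P_x = 0, P_y = 531.0 N, Q_y = 179.0 N

Taking moments about P: Q_y·484 − 710·122 = 0 → Q_y = 86620/484 = 178.967 ≈ 179.0 N.
ΣF_y = 0: P_y + 178.967 − 710 = 0 → P_y = 531.0 N.
ΣF_x = 0: no horizontal applied forces, so P_x = 0.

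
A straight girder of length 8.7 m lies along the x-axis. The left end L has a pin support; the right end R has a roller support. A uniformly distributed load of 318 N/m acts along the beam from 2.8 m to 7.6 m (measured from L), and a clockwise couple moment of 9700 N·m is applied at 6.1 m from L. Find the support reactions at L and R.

Resultant of the distributed load: 318 × 4.8 = 1526.4 N at 5.2 m from L.
ΣM about L: R_y·8.7 − (318·4.8)·5.2 − 9700 = 0 → R_y = 17637.28/8.7 = 2027.27 ≈ 2027 N.
ΣF_y = 0: L_y + 2027.27 − 318·4.8 = 0 → L_y = -500.9 N.
ΣF_x = 0: no horizontal applied forces, so L_x = 0.

L_x = 0, L_y = -500.9 N, R_y = 2027 N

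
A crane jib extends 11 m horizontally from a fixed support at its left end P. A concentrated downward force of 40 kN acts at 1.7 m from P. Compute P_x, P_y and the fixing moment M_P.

ΣF_x = 0: P_x = 0.
ΣF_y = 0: P_y − 40 = 0 → P_y = 40.00 kN.
ΣM about P: M_P − 40·1.7 = 0 → M_P = 68.00 kN·m.

P_x = 0, P_y = 40.00 kN, M_P = 68.00 kN·m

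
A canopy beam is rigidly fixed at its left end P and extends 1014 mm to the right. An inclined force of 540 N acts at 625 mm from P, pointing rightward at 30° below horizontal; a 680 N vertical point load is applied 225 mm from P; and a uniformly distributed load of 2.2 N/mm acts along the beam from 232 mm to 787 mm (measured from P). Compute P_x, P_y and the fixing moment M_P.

P_x = -467.7 N, P_y = 2171 N, M_P = 943800 N·mm

Resultant of the distributed load: 2.2 × 555 = 1221 N at 509.5 mm from P.
ΣF_x = 0: P_x + 540·cos30° = 0 → P_x = -467.7 N.
ΣF_y = 0: P_y − 540·sin30° − 680 − 2.2·555 = 0 → P_y = 2171 N.
ΣM about P: M_P − 540·sin30°·625 − 680·225 − (2.2·555)·509.5 = 0 → M_P = 943800 N·mm.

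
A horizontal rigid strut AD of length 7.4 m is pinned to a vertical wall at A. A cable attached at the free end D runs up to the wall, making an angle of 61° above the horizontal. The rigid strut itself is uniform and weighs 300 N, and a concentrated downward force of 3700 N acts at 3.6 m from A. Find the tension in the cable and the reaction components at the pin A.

ΣM about A: T·sin61°·7.4 − 300·3.7 − 3700·3.6 = 0 → T = 14430/(7.4·0.87462) = 2229.54 ≈ 2230 N.
ΣF_x = 0: A_x − T·cos61° = 0 → A_x = 2229.54 × 0.48481 = 1081 N.
ΣF_y = 0: A_y + T·sin61° − 300 − 3700 = 0 → A_y = 4000 − 2229.54 × 0.87462 = 2050 N.

T = 2230 N, A_x = 1081 N, A_y = 2050 N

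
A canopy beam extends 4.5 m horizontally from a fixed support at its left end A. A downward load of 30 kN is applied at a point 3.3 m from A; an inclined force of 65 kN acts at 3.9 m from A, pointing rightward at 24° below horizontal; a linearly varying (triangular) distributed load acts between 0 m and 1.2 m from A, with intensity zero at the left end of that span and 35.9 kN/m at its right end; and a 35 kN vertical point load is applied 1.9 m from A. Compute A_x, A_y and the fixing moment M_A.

Resultant of the triangular load: ½ × 35.9 × 1.2 = 21.54 kN, acting at 0.8 m from A (one-third of the span from the peak).
ΣF_x = 0: A_x + 65·cos24° = 0 → A_x = -59.38 kN.
ΣF_y = 0: A_y − 30 − 65·sin24° − ½·35.9·1.2 − 35 = 0 → A_y = 113.0 kN.
ΣM about A: M_A − 30·3.3 − 65·sin24°·3.9 − (½·35.9·1.2)·0.8 − 35·1.9 = 0 → M_A = 285.8 kN·m.

A_x = -59.38 kN, A_y = 113.0 kN, M_A = 285.8 kN·m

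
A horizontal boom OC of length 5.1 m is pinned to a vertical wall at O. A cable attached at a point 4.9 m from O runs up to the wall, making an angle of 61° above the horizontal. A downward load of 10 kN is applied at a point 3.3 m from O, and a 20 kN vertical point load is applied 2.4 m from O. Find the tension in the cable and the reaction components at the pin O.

T = 18.90 kN, O_x = 9.163 kN, O_y = 13.47 kN

ΣM about O: T·sin61°·4.9 − 10·3.3 − 20·2.4 = 0 → T = 81/(4.9·0.87462) = 18.9003 ≈ 18.90 kN.
ΣF_x = 0: O_x − T·cos61° = 0 → O_x = 18.9003 × 0.48481 = 9.163 kN.
ΣF_y = 0: O_y + T·sin61° − 10 − 20 = 0 → O_y = 30 − 18.9003 × 0.87462 = 13.47 kN.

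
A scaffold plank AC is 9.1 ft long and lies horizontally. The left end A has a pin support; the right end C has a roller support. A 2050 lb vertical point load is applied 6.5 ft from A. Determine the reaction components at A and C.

A_x = 0, A_y = 585.7 lb, C_y = 1464 lb

ΣM about A: C_y·9.1 − 2050·6.5 = 0 → C_y = 13325/9.1 = 1464.29 ≈ 1464 lb.
ΣF_y = 0: A_y + 1464.29 − 2050 = 0 → A_y = 585.7 lb.
ΣF_x = 0: no horizontal applied forces, so A_x = 0.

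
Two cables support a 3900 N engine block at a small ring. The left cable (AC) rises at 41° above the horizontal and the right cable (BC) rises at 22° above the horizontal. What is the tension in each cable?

T_AC = 4058 N, T_BC = 3303 N

ΣF_x = 0: −T_AC·cos41° + T_BC·cos22° = 0 → T_BC = 0.813981·T_AC.
ΣF_y = 0: T_AC·sin41° + T_BC·sin22° = 3900.
Substitute: T_AC·(0.656059 + 0.813981·0.374607) = 3900 → T_AC = 4058.35 ≈ 4058 N.
Then T_BC = 0.813981 × 4058.35 = 3303 N.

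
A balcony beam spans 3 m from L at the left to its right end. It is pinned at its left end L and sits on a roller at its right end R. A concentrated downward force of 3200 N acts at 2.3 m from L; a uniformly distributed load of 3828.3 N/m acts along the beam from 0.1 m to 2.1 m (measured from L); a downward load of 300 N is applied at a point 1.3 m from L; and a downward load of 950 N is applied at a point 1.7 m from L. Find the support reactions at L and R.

Resultant of the distributed load: 3828.3 × 2 = 7656.6 N at 1.1 m from L.
Moments about L: R_y·3 − 3200·2.3 − (3828.3·2)·1.1 − 300·1.3 − 950·1.7 = 0 → R_y = 17787.26/3 = 5929.09 ≈ 5929 N.
ΣF_y = 0: L_y + 5929.09 − 3200 − 3828.3·2 − 300 − 950 = 0 → L_y = 6178 N.
ΣF_x = 0: no horizontal applied forces, so L_x = 0.

L_x = 0, L_y = 6178 N, R_y = 5929 N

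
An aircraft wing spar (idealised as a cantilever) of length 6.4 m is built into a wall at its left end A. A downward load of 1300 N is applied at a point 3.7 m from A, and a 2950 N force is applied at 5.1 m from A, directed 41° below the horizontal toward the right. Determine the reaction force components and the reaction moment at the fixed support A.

ΣF_x = 0: A_x + 2950·cos41° = 0 → A_x = -2226 N.
ΣF_y = 0: A_y − 1300 − 2950·sin41° = 0 → A_y = 3235 N.
ΣM about A: M_A − 1300·3.7 − 2950·sin41°·5.1 = 0 → M_A = 14680 N·m.

A_x = -2226 N, A_y = 3235 N, M_A = 14680 N·m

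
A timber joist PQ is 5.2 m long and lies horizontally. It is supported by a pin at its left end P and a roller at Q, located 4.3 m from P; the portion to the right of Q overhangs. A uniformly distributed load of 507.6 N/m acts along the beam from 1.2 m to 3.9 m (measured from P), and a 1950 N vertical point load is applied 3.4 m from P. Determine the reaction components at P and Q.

P_x = 0, P_y = 965.9 N, Q_y = 2355 N

Resultant of the distributed load: 507.6 × 2.7 = 1370.52 N at 2.55 m from P.
Taking moments about P: Q_y·4.3 − (507.6·2.7)·2.55 − 1950·3.4 = 0 → Q_y = 10124.826/4.3 = 2354.61 ≈ 2355 N.
ΣF_y = 0: P_y + 2354.61 − 507.6·2.7 − 1950 = 0 → P_y = 965.9 N.
ΣF_x = 0: no horizontal applied forces, so P_x = 0.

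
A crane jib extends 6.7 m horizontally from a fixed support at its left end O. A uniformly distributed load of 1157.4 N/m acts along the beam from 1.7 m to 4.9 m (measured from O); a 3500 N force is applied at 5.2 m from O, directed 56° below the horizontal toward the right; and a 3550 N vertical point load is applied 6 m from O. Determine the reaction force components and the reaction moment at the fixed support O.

O_x = -1957 N, O_y = 10160 N, M_O = 48610 N·m

Resultant of the distributed load: 1157.4 × 3.2 = 3703.68 N at 3.3 m from O.
ΣF_x = 0: O_x + 3500·cos56° = 0 → O_x = -1957 N.
ΣF_y = 0: O_y − 1157.4·3.2 − 3500·sin56° − 3550 = 0 → O_y = 10160 N.
ΣM about O: M_O − (1157.4·3.2)·3.3 − 3500·sin56°·5.2 − 3550·6 = 0 → M_O = 48610 N·m.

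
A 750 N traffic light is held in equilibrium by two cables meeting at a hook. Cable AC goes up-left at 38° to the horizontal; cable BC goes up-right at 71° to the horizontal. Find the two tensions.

ΣF_x = 0: −T_AC·cos38° + T_BC·cos71° = 0 → T_BC = 2.42042·T_AC.
ΣF_y = 0: T_AC·sin38° + T_BC·sin71° = 750.
Substitute: T_AC·(0.615661 + 2.42042·0.945519) = 750 → T_AC = 258.245 ≈ 258.2 N.
Then T_BC = 2.42042 × 258.245 = 625.1 N.

T_AC = 258.2 N, T_BC = 625.1 N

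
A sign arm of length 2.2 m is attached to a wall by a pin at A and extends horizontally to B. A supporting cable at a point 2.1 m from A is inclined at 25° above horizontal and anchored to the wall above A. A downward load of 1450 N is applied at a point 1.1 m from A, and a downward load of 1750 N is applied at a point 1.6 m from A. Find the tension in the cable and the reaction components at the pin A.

T = 4952 N, A_x = 4488 N, A_y = 1107 N

ΣM about A: T·sin25°·2.1 − 1450·1.1 − 1750·1.6 = 0 → T = 4395/(2.1·0.422618) = 4952.12 ≈ 4952 N.
ΣF_x = 0: A_x − T·cos25° = 0 → A_x = 4952.12 × 0.906308 = 4488 N.
ΣF_y = 0: A_y + T·sin25° − 1450 − 1750 = 0 → A_y = 3200 − 4952.12 × 0.422618 = 1107 N.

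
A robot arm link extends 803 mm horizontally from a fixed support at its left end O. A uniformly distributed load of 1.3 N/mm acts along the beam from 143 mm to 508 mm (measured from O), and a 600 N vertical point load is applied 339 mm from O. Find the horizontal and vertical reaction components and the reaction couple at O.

Resultant of the distributed load: 1.3 × 365 = 474.5 N at 325.5 mm from O.
ΣF_x = 0: O_x = 0.
ΣF_y = 0: O_y − 1.3·365 − 600 = 0 → O_y = 1074 N.
ΣM about O: M_O − (1.3·365)·325.5 − 600·339 = 0 → M_O = 357800 N·mm.

O_x = 0, O_y = 1074 N, M_O = 357800 N·mm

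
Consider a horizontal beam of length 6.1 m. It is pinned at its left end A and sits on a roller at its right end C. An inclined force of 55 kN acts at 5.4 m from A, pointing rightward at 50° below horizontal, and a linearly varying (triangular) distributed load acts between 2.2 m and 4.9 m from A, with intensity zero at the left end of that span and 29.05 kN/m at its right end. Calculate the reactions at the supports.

Resultant of the triangular load: ½ × 29.05 × 2.7 = 39.2175 kN, acting at 4 m from A (one-third of the span from the peak).
Moments about A: C_y·6.1 − 55·sin50°·5.4 − (½·29.05·2.7)·4 = 0 → C_y = 384.385/6.1 = 63.0139 ≈ 63.01 kN.
ΣF_y = 0: A_y + 63.0139 − 55·sin50° − ½·29.05·2.7 = 0 → A_y = 18.34 kN.
ΣF_x = 0: A_x + 55·cos50° = 0 → A_x = -35.35 kN.

A_x = -35.35 kN, A_y = 18.34 kN, C_y = 63.01 kN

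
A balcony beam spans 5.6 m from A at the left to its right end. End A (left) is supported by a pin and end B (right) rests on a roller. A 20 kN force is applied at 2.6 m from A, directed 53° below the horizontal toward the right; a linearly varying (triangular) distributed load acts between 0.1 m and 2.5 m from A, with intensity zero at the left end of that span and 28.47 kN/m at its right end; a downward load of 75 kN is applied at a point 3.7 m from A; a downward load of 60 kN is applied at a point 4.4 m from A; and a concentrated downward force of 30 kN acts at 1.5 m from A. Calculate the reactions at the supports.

Resultant of the triangular load: ½ × 28.47 × 2.4 = 34.164 kN, acting at 1.7 m from A (one-third of the span from the peak).
ΣM about A: B_y·5.6 − 20·sin53°·2.6 − (½·28.47·2.4)·1.7 − 75·3.7 − 60·4.4 − 30·1.5 = 0 → B_y = 686.108/5.6 = 122.519 ≈ 122.5 kN.
ΣF_y = 0: A_y + 122.519 − 20·sin53° − ½·28.47·2.4 − 75 − 60 − 30 = 0 → A_y = 92.62 kN.
ΣF_x = 0: A_x + 20·cos53° = 0 → A_x = -12.04 kN.

A_x = -12.04 kN, A_y = 92.62 kN, B_y = 122.5 kN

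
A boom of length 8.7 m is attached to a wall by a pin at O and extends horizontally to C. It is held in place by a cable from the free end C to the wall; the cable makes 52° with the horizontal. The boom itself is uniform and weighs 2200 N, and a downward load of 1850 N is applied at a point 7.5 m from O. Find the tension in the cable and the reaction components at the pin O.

T = 3420 N, O_x = 2105 N, O_y = 1355 N

ΣM about O: T·sin52°·8.7 − 2200·4.35 − 1850·7.5 = 0 → T = 23445/(8.7·0.788011) = 3419.78 ≈ 3420 N.
ΣF_x = 0: O_x − T·cos52° = 0 → O_x = 3419.78 × 0.615661 = 2105 N.
ΣF_y = 0: O_y + T·sin52° − 2200 − 1850 = 0 → O_y = 4050 − 3419.78 × 0.788011 = 1355 N.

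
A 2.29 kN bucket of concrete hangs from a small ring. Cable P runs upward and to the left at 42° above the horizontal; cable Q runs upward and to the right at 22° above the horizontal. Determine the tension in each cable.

ΣF_x = 0: −T_P·cos42° + T_Q·cos22° = 0 → T_Q = 0.801508·T_P.
ΣF_y = 0: T_P·sin42° + T_Q·sin22° = 2.29.
Substitute: T_P·(0.669131 + 0.801508·0.374607) = 2.29 → T_P = 2.36233 ≈ 2.362 kN.
Then T_Q = 0.801508 × 2.36233 = 1.893 kN.

T_P = 2.362 kN, T_Q = 1.893 kN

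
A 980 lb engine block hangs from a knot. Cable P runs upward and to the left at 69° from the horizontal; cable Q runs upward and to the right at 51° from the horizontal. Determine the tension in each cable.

ΣF_x = 0: −T_P·cos69° + T_Q·cos51° = 0 → T_Q = 0.569452·T_P.
ΣF_y = 0: T_P·sin69° + T_Q·sin51° = 980.
Substitute: T_P·(0.93358 + 0.569452·0.777146) = 980 → T_P = 712.143 ≈ 712.1 lb.
Then T_Q = 0.569452 × 712.143 = 405.5 lb.

T_P = 712.1 lb, T_Q = 405.5 lb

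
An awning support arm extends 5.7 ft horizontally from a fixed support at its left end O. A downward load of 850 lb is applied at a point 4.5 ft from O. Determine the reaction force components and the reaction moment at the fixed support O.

O_x = 0, O_y = 850.0 lb, M_O = 3825 lb·ft

ΣF_x = 0: O_x = 0.
ΣF_y = 0: O_y − 850 = 0 → O_y = 850.0 lb.
ΣM about O: M_O − 850·4.5 = 0 → M_O = 3825 lb·ft.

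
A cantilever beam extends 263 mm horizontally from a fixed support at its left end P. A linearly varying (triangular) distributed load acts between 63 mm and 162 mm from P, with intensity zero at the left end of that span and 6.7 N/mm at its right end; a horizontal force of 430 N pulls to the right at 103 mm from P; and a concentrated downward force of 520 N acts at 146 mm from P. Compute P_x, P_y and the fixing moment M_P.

P_x = -430.0 N, P_y = 851.7 N, M_P = 118700 N·mm

Resultant of the triangular load: ½ × 6.7 × 99 = 331.65 N, acting at 129 mm from P (one-third of the span from the peak).
ΣF_x = 0: P_x + 430 = 0 → P_x = -430.0 N.
ΣF_y = 0: P_y − ½·6.7·99 − 520 = 0 → P_y = 851.7 N.
ΣM about P: M_P − (½·6.7·99)·129 − 520·146 = 0 → M_P = 118700 N·mm.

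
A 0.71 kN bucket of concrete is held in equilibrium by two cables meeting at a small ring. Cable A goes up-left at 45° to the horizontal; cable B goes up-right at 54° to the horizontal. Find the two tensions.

ΣF_x = 0: −T_A·cos45° + T_B·cos54° = 0 → T_B = 1.203·T_A.
ΣF_y = 0: T_A·sin45° + T_B·sin54° = 0.71.
Substitute: T_A·(0.707107 + 1.203·0.809017) = 0.71 → T_A = 0.42253 ≈ 0.4225 kN.
Then T_B = 1.203 × 0.42253 = 0.5083 kN.

T_A = 0.4225 kN, T_B = 0.5083 kN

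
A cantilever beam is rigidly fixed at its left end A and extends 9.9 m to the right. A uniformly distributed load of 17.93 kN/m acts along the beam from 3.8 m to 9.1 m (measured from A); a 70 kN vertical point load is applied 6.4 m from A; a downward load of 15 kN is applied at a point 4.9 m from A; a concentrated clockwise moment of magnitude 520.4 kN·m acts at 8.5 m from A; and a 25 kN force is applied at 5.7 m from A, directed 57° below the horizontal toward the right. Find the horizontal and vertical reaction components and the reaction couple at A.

Resultant of the distributed load: 17.93 × 5.3 = 95.029 kN at 6.45 m from A.
ΣF_x = 0: A_x + 25·cos57° = 0 → A_x = -13.62 kN.
ΣF_y = 0: A_y − 17.93·5.3 − 70 − 15 − 25·sin57° = 0 → A_y = 201.0 kN.
ΣM about A: M_A − (17.93·5.3)·6.45 − 70·6.4 − 15·4.9 − 520.4 − 25·sin57°·5.7 = 0 → M_A = 1774 kN·m.

A_x = -13.62 kN, A_y = 201.0 kN, M_A = 1774 kN·m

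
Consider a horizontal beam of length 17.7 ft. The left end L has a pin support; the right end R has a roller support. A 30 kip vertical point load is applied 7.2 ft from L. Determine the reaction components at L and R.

L_x = 0, L_y = 17.80 kip, R_y = 12.20 kip

Taking moments about L: R_y·17.7 − 30·7.2 = 0 → R_y = 216/17.7 = 12.2034 ≈ 12.20 kip.
ΣF_y = 0: L_y + 12.2034 − 30 = 0 → L_y = 17.80 kip.
ΣF_x = 0: no horizontal applied forces, so L_x = 0.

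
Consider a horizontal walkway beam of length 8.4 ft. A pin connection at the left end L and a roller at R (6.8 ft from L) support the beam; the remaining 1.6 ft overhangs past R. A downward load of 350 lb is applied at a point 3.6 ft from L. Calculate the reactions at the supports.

ΣM about L: R_y·6.8 − 350·3.6 = 0 → R_y = 1260/6.8 = 185.294 ≈ 185.3 lb.
ΣF_y = 0: L_y + 185.294 − 350 = 0 → L_y = 164.7 lb.
ΣF_x = 0: no horizontal applied forces, so L_x = 0.

L_x = 0, L_y = 164.7 lb, R_y = 185.3 lb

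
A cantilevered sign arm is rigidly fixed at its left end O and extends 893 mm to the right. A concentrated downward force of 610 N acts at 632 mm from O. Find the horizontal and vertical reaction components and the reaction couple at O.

ΣF_x = 0: O_x = 0.
ΣF_y = 0: O_y − 610 = 0 → O_y = 610.0 N.
ΣM about O: M_O − 610·632 = 0 → M_O = 385500 N·mm.

O_x = 0, O_y = 610.0 N, M_O = 385500 N·mm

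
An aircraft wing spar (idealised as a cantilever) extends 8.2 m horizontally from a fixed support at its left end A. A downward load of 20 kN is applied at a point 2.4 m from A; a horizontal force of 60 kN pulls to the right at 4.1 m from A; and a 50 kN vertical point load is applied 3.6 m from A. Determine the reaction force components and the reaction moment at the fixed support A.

ΣF_x = 0: A_x + 60 = 0 → A_x = -60.00 kN.
ΣF_y = 0: A_y − 20 − 50 = 0 → A_y = 70.00 kN.
ΣM about A: M_A − 20·2.4 − 50·3.6 = 0 → M_A = 228.0 kN·m.

A_x = -60.00 kN, A_y = 70.00 kN, M_A = 228.0 kN·m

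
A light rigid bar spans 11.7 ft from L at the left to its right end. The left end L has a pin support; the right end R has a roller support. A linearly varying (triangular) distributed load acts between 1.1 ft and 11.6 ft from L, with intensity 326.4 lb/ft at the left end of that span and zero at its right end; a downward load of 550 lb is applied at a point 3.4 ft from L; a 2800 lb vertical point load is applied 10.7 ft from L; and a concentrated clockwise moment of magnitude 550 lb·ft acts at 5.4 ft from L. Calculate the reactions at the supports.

L_x = 0, L_y = 1622 lb, R_y = 3441 lb

Resultant of the triangular load: ½ × 326.4 × 10.5 = 1713.6 lb, acting at 4.6 ft from L (one-third of the span from the peak).
ΣM about L: R_y·11.7 − (½·326.4·10.5)·4.6 − 550·3.4 − 2800·10.7 − 550 = 0 → R_y = 40262.56/11.7 = 3441.24 ≈ 3441 lb.
ΣF_y = 0: L_y + 3441.24 − ½·326.4·10.5 − 550 − 2800 = 0 → L_y = 1622 lb.
ΣF_x = 0: no horizontal applied forces, so L_x = 0.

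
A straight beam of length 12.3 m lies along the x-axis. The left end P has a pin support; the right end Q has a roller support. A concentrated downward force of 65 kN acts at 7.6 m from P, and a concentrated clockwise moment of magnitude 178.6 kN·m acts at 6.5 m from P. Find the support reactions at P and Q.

Taking moments about P: Q_y·12.3 − 65·7.6 − 178.6 = 0 → Q_y = 672.6/12.3 = 54.6829 ≈ 54.68 kN.
ΣF_y = 0: P_y + 54.6829 − 65 = 0 → P_y = 10.32 kN.
ΣF_x = 0: no horizontal applied forces, so P_x = 0.

P_x = 0, P_y = 10.32 kN, Q_y = 54.68 kN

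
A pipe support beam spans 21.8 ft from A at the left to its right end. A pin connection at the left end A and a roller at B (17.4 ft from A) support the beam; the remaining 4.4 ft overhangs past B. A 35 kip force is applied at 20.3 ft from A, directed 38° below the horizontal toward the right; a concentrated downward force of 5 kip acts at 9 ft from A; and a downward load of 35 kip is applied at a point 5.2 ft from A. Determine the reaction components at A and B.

ΣM about A: B_y·17.4 − 35·sin38°·20.3 − 5·9 − 35·5.2 = 0 → B_y = 664.427/17.4 = 38.1855 ≈ 38.19 kip.
ΣF_y = 0: A_y + 38.1855 − 35·sin38° − 5 − 35 = 0 → A_y = 23.36 kip.
ΣF_x = 0: A_x + 35·cos38° = 0 → A_x = -27.58 kip.

A_x = -27.58 kip, A_y = 23.36 kip, B_y = 38.19 kip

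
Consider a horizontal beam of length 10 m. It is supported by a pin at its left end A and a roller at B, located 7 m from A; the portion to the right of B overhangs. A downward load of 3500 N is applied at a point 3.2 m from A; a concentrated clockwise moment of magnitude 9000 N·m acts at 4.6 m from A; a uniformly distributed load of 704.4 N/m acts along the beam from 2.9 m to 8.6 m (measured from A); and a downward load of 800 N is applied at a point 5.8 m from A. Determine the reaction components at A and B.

A_x = 0, A_y = 1468 N, B_y = 6847 N

Resultant of the distributed load: 704.4 × 5.7 = 4015.08 N at 5.75 m from A.
Taking moments about A: B_y·7 − 3500·3.2 − 9000 − (704.4·5.7)·5.75 − 800·5.8 = 0 → B_y = 47926.71/7 = 6846.67 ≈ 6847 N.
ΣF_y = 0: A_y + 6846.67 − 3500 − 704.4·5.7 − 800 = 0 → A_y = 1468 N.
ΣF_x = 0: no horizontal applied forces, so A_x = 0.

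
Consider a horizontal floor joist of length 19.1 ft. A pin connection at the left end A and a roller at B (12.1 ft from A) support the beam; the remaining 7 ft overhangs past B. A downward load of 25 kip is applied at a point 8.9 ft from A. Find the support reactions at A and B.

ΣM about A: B_y·12.1 − 25·8.9 = 0 → B_y = 222.5/12.1 = 18.3884 ≈ 18.39 kip.
ΣF_y = 0: A_y + 18.3884 − 25 = 0 → A_y = 6.612 kip.
ΣF_x = 0: no horizontal applied forces, so A_x = 0.

A_x = 0, A_y = 6.612 kip, B_y = 18.39 kip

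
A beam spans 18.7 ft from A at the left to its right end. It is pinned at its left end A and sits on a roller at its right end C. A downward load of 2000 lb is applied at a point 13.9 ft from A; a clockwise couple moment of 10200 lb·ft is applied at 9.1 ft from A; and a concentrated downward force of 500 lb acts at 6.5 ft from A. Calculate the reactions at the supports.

A_x = 0, A_y = 294.1 lb, C_y = 2206 lb

Taking moments about A: C_y·18.7 − 2000·13.9 − 10200 − 500·6.5 = 0 → C_y = 41250/18.7 = 2205.88 ≈ 2206 lb.
ΣF_y = 0: A_y + 2205.88 − 2000 − 500 = 0 → A_y = 294.1 lb.
ΣF_x = 0: no horizontal applied forces, so A_x = 0.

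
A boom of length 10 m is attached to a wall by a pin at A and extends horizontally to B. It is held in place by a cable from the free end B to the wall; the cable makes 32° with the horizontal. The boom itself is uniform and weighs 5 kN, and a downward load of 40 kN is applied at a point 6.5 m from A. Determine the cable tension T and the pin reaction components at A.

T = 53.78 kN, A_x = 45.61 kN, A_y = 16.50 kN

ΣM about A: T·sin32°·10 − 5·5 − 40·6.5 = 0 → T = 285/(10·0.529919) = 53.7818 ≈ 53.78 kN.
ΣF_x = 0: A_x − T·cos32° = 0 → A_x = 53.7818 × 0.848048 = 45.61 kN.
ΣF_y = 0: A_y + T·sin32° − 5 − 40 = 0 → A_y = 45 − 53.7818 × 0.529919 = 16.50 kN.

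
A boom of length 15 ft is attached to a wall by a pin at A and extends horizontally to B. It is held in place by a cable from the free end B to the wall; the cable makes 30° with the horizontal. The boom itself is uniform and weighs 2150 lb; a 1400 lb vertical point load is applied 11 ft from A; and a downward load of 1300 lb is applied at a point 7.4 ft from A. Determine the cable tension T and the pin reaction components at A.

ΣM about A: T·sin30°·15 − 2150·7.5 − 1400·11 − 1300·7.4 = 0 → T = 41145/(15·0.5) = 5486 lb.
ΣF_x = 0: A_x − T·cos30° = 0 → A_x = 5486 × 0.866025 = 4751 lb.
ΣF_y = 0: A_y + T·sin30° − 2150 − 1400 − 1300 = 0 → A_y = 4850 − 5486 × 0.5 = 2107 lb.

T = 5486 lb, A_x = 4751 lb, A_y = 2107 lb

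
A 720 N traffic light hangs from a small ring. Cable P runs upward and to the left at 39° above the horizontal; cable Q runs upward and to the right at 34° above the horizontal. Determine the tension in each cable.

T_P = 624.2 N, T_Q = 585.1 N

ΣF_x = 0: −T_P·cos39° + T_Q·cos34° = 0 → T_Q = 0.937407·T_P.
ΣF_y = 0: T_P·sin39° + T_Q·sin34° = 720.
Substitute: T_P·(0.62932 + 0.937407·0.559193) = 720 → T_P = 624.181 ≈ 624.2 N.
Then T_Q = 0.937407 × 624.181 = 585.1 N.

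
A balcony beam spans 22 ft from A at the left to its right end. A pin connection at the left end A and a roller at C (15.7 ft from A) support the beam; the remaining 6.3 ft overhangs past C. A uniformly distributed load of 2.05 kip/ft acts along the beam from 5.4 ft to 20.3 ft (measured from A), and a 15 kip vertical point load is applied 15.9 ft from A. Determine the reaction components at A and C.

A_x = 0, A_y = 5.354 kip, C_y = 40.19 kip

Resultant of the distributed load: 2.05 × 14.9 = 30.545 kip at 12.85 ft from A.
Moments about A: C_y·15.7 − (2.05·14.9)·12.85 − 15·15.9 = 0 → C_y = 631.00325/15.7 = 40.1913 ≈ 40.19 kip.
ΣF_y = 0: A_y + 40.1913 − 2.05·14.9 − 15 = 0 → A_y = 5.354 kip.
ΣF_x = 0: no horizontal applied forces, so A_x = 0.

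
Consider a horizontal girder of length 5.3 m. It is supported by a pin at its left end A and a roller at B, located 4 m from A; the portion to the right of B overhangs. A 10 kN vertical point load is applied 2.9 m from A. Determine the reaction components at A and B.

ΣM about A: B_y·4 − 10·2.9 = 0 → B_y = 29/4 = 7.250 kN.
ΣF_y = 0: A_y + 7.25 − 10 = 0 → A_y = 2.750 kN.
ΣF_x = 0: no horizontal applied forces, so A_x = 0.

A_x = 0, A_y = 2.750 kN, B_y = 7.250 kN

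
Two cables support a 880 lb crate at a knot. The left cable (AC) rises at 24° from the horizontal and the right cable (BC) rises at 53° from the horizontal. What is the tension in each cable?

ΣF_x = 0: −T_AC·cos24° + T_BC·cos53° = 0 → T_BC = 1.51798·T_AC.
ΣF_y = 0: T_AC·sin24° + T_BC·sin53° = 880.
Substitute: T_AC·(0.406737 + 1.51798·0.798636) = 880 → T_AC = 543.528 ≈ 543.5 lb.
Then T_BC = 1.51798 × 543.528 = 825.1 lb.

T_AC = 543.5 lb, T_BC = 825.1 lb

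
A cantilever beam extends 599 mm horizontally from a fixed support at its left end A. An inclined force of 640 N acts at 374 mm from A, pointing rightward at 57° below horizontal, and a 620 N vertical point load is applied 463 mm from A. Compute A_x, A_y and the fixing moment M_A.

A_x = -348.6 N, A_y = 1157 N, M_A = 487800 N·mm

ΣF_x = 0: A_x + 640·cos57° = 0 → A_x = -348.6 N.
ΣF_y = 0: A_y − 640·sin57° − 620 = 0 → A_y = 1157 N.
ΣM about A: M_A − 640·sin57°·374 − 620·463 = 0 → M_A = 487800 N·mm.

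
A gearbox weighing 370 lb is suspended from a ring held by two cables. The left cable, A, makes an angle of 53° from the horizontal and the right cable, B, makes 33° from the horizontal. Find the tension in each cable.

ΣF_x = 0: −T_A·cos53° + T_B·cos33° = 0 → T_B = 0.717582·T_A.
ΣF_y = 0: T_A·sin53° + T_B·sin33° = 370.
Substitute: T_A·(0.798636 + 0.717582·0.544639) = 370 → T_A = 311.066 ≈ 311.1 lb.
Then T_B = 0.717582 × 311.066 = 223.2 lb.

T_A = 311.1 lb, T_B = 223.2 lb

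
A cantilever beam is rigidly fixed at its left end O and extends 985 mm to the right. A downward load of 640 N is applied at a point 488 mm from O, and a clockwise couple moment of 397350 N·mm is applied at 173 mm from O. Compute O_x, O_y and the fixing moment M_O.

O_x = 0, O_y = 640.0 N, M_O = 709700 N·mm

ΣF_x = 0: O_x = 0.
ΣF_y = 0: O_y − 640 = 0 → O_y = 640.0 N.
ΣM about O: M_O − 640·488 − 397350 = 0 → M_O = 709700 N·mm.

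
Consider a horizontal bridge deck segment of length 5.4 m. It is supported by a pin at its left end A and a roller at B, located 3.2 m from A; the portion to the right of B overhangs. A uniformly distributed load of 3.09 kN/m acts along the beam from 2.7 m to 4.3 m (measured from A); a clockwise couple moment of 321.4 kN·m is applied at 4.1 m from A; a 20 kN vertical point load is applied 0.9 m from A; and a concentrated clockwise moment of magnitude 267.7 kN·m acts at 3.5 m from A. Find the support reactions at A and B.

Resultant of the distributed load: 3.09 × 1.6 = 4.944 kN at 3.5 m from A.
ΣM about A: B_y·3.2 − (3.09·1.6)·3.5 − 321.4 − 20·0.9 − 267.7 = 0 → B_y = 624.404/3.2 = 195.126 ≈ 195.1 kN.
ΣF_y = 0: A_y + 195.126 − 3.09·1.6 − 20 = 0 → A_y = -170.2 kN.
ΣF_x = 0: no horizontal applied forces, so A_x = 0.

A_x = 0, A_y = -170.2 kN, B_y = 195.1 kN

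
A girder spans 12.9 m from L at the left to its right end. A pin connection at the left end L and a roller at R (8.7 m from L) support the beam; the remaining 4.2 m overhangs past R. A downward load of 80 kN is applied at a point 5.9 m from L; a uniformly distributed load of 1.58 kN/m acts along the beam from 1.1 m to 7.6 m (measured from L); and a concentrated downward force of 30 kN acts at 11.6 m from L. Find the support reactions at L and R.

Resultant of the distributed load: 1.58 × 6.5 = 10.27 kN at 4.35 m from L.
Moments about L: R_y·8.7 − 80·5.9 − (1.58·6.5)·4.35 − 30·11.6 = 0 → R_y = 864.6745/8.7 = 99.3879 ≈ 99.39 kN.
ΣF_y = 0: L_y + 99.3879 − 80 − 1.58·6.5 − 30 = 0 → L_y = 20.88 kN.
ΣF_x = 0: no horizontal applied forces, so L_x = 0.

L_x = 0, L_y = 20.88 kN, R_y = 99.39 kN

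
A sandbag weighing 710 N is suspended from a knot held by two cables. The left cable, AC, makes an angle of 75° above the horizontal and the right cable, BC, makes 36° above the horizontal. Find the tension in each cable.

ΣF_x = 0: −T_AC·cos75° + T_BC·cos36° = 0 → T_BC = 0.319918·T_AC.
ΣF_y = 0: T_AC·sin75° + T_BC·sin36° = 710.
Substitute: T_AC·(0.965926 + 0.319918·0.587785) = 710 → T_AC = 615.268 ≈ 615.3 N.
Then T_BC = 0.319918 × 615.268 = 196.8 N.

T_AC = 615.3 N, T_BC = 196.8 N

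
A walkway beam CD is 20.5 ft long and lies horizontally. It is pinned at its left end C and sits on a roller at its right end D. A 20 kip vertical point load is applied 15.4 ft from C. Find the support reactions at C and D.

C_x = 0, C_y = 4.976 kip, D_y = 15.02 kip

Moments about C: D_y·20.5 − 20·15.4 = 0 → D_y = 308/20.5 = 15.0244 ≈ 15.02 kip.
ΣF_y = 0: C_y + 15.0244 − 20 = 0 → C_y = 4.976 kip.
ΣF_x = 0: no horizontal applied forces, so C_x = 0.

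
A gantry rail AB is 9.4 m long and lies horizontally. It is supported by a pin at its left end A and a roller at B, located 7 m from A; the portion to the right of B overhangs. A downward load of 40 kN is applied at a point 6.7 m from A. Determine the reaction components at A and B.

A_x = 0, A_y = 1.714 kN, B_y = 38.29 kN

ΣM about A: B_y·7 − 40·6.7 = 0 → B_y = 268/7 = 38.2857 ≈ 38.29 kN.
ΣF_y = 0: A_y + 38.2857 − 40 = 0 → A_y = 1.714 kN.
ΣF_x = 0: no horizontal applied forces, so A_x = 0.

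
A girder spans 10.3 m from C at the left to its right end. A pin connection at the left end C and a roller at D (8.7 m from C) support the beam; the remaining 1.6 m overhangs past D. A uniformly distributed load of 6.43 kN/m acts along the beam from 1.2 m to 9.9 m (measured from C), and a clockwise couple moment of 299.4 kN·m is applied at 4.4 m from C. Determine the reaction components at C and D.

Resultant of the distributed load: 6.43 × 8.7 = 55.941 kN at 5.55 m from C.
ΣM about C: D_y·8.7 − (6.43·8.7)·5.55 − 299.4 = 0 → D_y = 609.87255/8.7 = 70.1003 ≈ 70.10 kN.
ΣF_y = 0: C_y + 70.1003 − 6.43·8.7 = 0 → C_y = -14.16 kN.
ΣF_x = 0: no horizontal applied forces, so C_x = 0.

C_x = 0, C_y = -14.16 kN, D_y = 70.10 kN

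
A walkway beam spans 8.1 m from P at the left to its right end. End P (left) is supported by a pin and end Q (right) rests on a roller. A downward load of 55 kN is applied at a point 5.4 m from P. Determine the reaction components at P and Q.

P_x = 0, P_y = 18.33 kN, Q_y = 36.67 kN

Taking moments about P: Q_y·8.1 − 55·5.4 = 0 → Q_y = 297/8.1 = 36.6667 ≈ 36.67 kN.
ΣF_y = 0: P_y + 36.6667 − 55 = 0 → P_y = 18.33 kN.
ΣF_x = 0: no horizontal applied forces, so P_x = 0.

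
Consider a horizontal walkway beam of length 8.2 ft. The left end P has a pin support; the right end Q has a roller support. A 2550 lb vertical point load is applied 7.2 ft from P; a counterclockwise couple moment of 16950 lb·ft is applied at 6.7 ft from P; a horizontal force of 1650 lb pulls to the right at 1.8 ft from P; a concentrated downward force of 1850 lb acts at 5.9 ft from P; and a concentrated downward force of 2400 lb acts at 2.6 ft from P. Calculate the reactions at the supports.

P_x = -1650 lb, P_y = 4536 lb, Q_y = 2264 lb

ΣM about P: Q_y·8.2 − 2550·7.2 + 16950 − 1850·5.9 − 2400·2.6 = 0 → Q_y = 18565/8.2 = 2264.02 ≈ 2264 lb.
ΣF_y = 0: P_y + 2264.02 − 2550 − 1850 − 2400 = 0 → P_y = 4536 lb.
ΣF_x = 0: P_x + 1650 = 0 → P_x = -1650 lb.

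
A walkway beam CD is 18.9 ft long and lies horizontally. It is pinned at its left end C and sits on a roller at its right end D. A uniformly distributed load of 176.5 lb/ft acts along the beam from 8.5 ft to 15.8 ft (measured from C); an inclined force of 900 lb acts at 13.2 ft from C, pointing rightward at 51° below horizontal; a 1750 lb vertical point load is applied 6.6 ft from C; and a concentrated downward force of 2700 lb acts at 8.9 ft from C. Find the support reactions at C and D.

Resultant of the distributed load: 176.5 × 7.3 = 1288.45 lb at 12.15 ft from C.
Moments about C: D_y·18.9 − (176.5·7.3)·12.15 − 900·sin51°·13.2 − 1750·6.6 − 2700·8.9 = 0 → D_y = 60467.2/18.9 = 3199.32 ≈ 3199 lb.
ΣF_y = 0: C_y + 3199.32 − 176.5·7.3 − 900·sin51° − 1750 − 2700 = 0 → C_y = 3239 lb.
ΣF_x = 0: C_x + 900·cos51° = 0 → C_x = -566.4 lb.

C_x = -566.4 lb, C_y = 3239 lb, D_y = 3199 lb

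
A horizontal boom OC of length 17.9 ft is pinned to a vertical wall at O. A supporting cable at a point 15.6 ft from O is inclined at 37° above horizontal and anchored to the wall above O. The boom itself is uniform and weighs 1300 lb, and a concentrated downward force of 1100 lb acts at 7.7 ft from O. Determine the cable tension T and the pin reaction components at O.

ΣM about O: T·sin37°·15.6 − 1300·8.95 − 1100·7.7 = 0 → T = 20105/(15.6·0.601815) = 2141.49 ≈ 2141 lb.
ΣF_x = 0: O_x − T·cos37° = 0 → O_x = 2141.49 × 0.798636 = 1710 lb.
ΣF_y = 0: O_y + T·sin37° − 1300 − 1100 = 0 → O_y = 2400 − 2141.49 × 0.601815 = 1111 lb.

T = 2141 lb, O_x = 1710 lb, O_y = 1111 lb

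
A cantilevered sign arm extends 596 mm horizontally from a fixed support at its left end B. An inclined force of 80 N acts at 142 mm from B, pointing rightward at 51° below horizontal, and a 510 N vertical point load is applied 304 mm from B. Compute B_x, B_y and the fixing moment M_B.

ΣF_x = 0: B_x + 80·cos51° = 0 → B_x = -50.35 N.
ΣF_y = 0: B_y − 80·sin51° − 510 = 0 → B_y = 572.2 N.
ΣM about B: M_B − 80·sin51°·142 − 510·304 = 0 → M_B = 163900 N·mm.

B_x = -50.35 N, B_y = 572.2 N, M_B = 163900 N·mm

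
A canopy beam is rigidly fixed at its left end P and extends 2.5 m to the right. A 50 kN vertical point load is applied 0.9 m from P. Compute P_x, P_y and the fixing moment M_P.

P_x = 0, P_y = 50.00 kN, M_P = 45.00 kN·m

ΣF_x = 0: P_x = 0.
ΣF_y = 0: P_y − 50 = 0 → P_y = 50.00 kN.
ΣM about P: M_P − 50·0.9 = 0 → M_P = 45.00 kN·m.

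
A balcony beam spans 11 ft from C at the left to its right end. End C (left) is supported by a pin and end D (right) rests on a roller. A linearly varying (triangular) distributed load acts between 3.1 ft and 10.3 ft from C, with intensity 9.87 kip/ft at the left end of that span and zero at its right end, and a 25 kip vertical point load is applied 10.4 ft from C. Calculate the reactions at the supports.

Resultant of the triangular load: ½ × 9.87 × 7.2 = 35.532 kip, acting at 5.5 ft from C (one-third of the span from the peak).
Taking moments about C: D_y·11 − (½·9.87·7.2)·5.5 − 25·10.4 = 0 → D_y = 455.426/11 = 41.4024 ≈ 41.40 kip.
ΣF_y = 0: C_y + 41.4024 − ½·9.87·7.2 − 25 = 0 → C_y = 19.13 kip.
ΣF_x = 0: no horizontal applied forces, so C_x = 0.

C_x = 0, C_y = 19.13 kip, D_y = 41.40 kip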